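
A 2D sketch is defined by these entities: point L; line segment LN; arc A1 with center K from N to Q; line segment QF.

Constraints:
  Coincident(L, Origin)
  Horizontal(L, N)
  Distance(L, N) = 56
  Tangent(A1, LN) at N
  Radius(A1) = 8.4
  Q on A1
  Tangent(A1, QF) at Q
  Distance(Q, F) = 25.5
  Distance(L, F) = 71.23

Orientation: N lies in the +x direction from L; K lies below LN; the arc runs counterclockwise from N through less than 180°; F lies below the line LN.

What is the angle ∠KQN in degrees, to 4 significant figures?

29.07°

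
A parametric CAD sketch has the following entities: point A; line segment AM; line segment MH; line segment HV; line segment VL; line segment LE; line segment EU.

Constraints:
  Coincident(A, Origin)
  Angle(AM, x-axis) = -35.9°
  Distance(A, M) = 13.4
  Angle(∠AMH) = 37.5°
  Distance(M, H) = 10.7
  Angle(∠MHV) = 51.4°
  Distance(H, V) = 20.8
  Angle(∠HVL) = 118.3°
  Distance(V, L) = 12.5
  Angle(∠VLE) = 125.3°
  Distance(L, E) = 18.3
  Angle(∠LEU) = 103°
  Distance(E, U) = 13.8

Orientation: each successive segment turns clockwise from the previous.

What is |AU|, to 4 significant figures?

29.26

A is at the origin; AM runs at -35.9° with length 13.4, so M = (10.85, -7.857). ∠AMH = 37.5° gives MH at -178.4° from the x-axis; with |MH| = 10.7, H = (0.1587, -8.156). ∠MHV = 51.4° gives HV at 53.00° from the x-axis; with |HV| = 20.8, V = (12.68, 8.455). ∠HVL = 118.3° gives VL at -8.700° from the x-axis; with |VL| = 12.5, L = (25.03, 6.565). ∠VLE = 125.3° gives LE at -63.40° from the x-axis; with |LE| = 18.3, E = (33.23, -9.798). ∠LEU = 103.0° gives EU at -140.4° from the x-axis; with |EU| = 13.8, U = (22.59, -18.59). Then |AU| = |U − A| = 29.26.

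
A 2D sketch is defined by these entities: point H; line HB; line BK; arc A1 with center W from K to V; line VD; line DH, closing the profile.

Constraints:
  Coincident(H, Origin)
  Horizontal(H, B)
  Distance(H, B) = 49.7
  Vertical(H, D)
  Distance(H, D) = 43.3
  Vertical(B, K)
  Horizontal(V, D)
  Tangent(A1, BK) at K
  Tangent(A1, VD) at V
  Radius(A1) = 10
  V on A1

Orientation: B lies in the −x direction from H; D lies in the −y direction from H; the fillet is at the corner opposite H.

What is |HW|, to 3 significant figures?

51.8

H is at the origin; HB is horizontal with |HB| = 49.7 and B on the −x side, so B = (-49.7, 0.00). HD is vertical with |HD| = 43.3 and D on the −y side, so D = (0.00, -43.3). The virtual corner opposite H is at (-49.7, -43.3). Since A1 is tangent to BK there, WK ⟂ BK and the tangent condition forces WV to be normal to VD, with radius 10.0, so the center W sits 10.0 in from both sides at W = (-39.7, -33.3). Then |HW| = |W − H| = 51.8.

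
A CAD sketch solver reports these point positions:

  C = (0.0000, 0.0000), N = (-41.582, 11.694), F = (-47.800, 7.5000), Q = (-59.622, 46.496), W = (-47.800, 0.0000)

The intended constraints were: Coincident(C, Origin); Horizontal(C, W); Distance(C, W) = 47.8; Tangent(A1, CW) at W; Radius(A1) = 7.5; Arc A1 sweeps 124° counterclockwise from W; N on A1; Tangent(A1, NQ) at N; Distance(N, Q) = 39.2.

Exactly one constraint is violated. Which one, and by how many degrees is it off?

Tangent(A1, NQ) at N — off by 6.60°.

C = (0.00, 0.00) ✓; C.y = 0.00, W.y = 0.00 ✓; |CW| = 47.80 ✓; ∠(FW, WC) = 90.00° ✓; |FW| = 7.500 ✓; bearing(F→N) − bearing(F→W) = 124.0° ✓; |FN| = 7.500 ✓; ∠(FN, NQ) = 96.60° ✗; |NQ| = 39.20 ✓.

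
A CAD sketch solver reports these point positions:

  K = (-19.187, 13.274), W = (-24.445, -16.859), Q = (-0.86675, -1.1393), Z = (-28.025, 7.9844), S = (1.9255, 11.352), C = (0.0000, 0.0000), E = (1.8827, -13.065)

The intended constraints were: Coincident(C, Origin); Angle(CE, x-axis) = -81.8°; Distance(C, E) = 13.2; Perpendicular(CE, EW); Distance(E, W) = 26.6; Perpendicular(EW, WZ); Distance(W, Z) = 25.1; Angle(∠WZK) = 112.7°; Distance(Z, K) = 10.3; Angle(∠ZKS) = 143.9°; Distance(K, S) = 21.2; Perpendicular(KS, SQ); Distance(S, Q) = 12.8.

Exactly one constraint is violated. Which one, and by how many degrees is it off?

Perpendicular(KS, SQ) — off by 7.40°.

C = (0.00, 0.00) ✓; CE at -81.80° ✓; |CE| = 13.20 ✓; ∠(CE, EW) = 90.00° ✓; |EW| = 26.60 ✓; ∠(EW, WZ) = 90.00° ✓; |WZ| = 25.10 ✓; ∠WZK = 112.7° ✓; |ZK| = 10.30 ✓; ∠ZKS = 143.9° ✓; |KS| = 21.20 ✓; ∠(KS, SQ) = 97.40° ✗; |SQ| = 12.80 ✓.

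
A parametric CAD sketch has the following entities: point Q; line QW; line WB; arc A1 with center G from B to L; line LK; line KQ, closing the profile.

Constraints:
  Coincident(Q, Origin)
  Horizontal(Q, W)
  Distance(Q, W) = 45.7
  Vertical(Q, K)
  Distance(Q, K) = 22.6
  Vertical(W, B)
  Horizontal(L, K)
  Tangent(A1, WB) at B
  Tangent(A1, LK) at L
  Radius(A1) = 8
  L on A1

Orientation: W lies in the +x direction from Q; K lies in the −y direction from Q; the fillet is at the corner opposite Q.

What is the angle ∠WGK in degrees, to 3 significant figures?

131°

Q is at the origin; Q and W share the same y with |QW| = 45.7 and W on the +x side, so W = (45.7, 0.00). Q and K share the same x with |QK| = 22.6 and K on the −y side, so K = (0.00, -22.6). The virtual corner opposite Q is at (45.7, -22.6). A1 meets WB tangentially, so GB is at right angles to WB and since A1 is tangent to LK there, GL ⟂ LK, with radius 8.0, so the center G sits 8.0 in from both sides at G = (37.7, -14.6). Then cos ∠WGK = GW·GK / (|GW||GK|), giving 131°.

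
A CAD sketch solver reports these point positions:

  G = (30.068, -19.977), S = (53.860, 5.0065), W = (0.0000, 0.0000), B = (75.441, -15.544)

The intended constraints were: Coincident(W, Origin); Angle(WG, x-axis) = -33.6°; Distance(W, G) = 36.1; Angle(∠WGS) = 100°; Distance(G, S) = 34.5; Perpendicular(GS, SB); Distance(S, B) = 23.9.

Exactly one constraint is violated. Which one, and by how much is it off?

Distance(S, B) = 23.9 — off by 5.90.

W = (0.00, 0.00) ✓; WG at -33.60° ✓; |WG| = 36.10 ✓; ∠WGS = 100.0° ✓; |GS| = 34.50 ✓; ∠(GS, SB) = 90.00° ✓; |SB| = 29.80 ✗.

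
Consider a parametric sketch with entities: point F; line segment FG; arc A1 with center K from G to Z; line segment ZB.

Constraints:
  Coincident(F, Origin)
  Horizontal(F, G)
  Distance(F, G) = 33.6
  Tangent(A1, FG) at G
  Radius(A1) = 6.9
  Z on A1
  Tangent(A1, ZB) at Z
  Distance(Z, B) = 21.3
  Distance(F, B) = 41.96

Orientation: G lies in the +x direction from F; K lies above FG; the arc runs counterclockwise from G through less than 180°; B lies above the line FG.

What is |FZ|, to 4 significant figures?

41.01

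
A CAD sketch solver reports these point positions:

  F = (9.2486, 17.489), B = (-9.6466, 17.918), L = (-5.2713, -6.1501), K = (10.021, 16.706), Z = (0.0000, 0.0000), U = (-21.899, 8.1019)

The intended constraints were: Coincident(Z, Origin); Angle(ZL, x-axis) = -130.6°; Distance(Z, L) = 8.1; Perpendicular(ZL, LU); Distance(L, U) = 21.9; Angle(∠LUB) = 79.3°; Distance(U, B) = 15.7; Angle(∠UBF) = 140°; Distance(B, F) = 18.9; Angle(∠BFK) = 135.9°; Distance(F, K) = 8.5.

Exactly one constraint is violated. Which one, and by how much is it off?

Distance(F, K) = 8.5 — off by 7.40.

Z = (0.00, 0.00) ✓; ZL at -130.6° ✓; |ZL| = 8.100 ✓; ∠(ZL, LU) = 90.00° ✓; |LU| = 21.90 ✓; ∠LUB = 79.30° ✓; |UB| = 15.70 ✓; ∠UBF = 140.0° ✓; |BF| = 18.90 ✓; ∠BFK = 135.9° ✓; |FK| = 1.100 ✗.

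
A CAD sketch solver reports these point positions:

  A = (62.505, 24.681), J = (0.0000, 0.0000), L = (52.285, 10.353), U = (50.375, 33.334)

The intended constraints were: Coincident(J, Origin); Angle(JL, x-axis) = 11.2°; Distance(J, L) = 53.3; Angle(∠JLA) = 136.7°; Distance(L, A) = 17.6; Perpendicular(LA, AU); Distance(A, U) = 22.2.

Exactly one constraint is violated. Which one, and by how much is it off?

Distance(A, U) = 22.2 — off by 7.30.

J = (0.00, 0.00) ✓; JL at 11.20° ✓; |JL| = 53.30 ✓; ∠JLA = 136.7° ✓; |LA| = 17.60 ✓; ∠(LA, AU) = 90.00° ✓; |AU| = 14.90 ✗.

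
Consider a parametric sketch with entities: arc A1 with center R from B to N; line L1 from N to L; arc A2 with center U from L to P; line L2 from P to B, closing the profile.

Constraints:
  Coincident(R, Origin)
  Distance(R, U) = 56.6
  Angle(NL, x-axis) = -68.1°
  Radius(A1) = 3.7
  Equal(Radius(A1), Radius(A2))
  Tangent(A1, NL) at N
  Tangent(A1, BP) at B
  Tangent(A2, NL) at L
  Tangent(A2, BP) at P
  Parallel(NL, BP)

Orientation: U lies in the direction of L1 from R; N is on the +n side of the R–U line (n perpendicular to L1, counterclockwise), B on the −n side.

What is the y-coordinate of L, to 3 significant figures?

-51.1

Tangency of A1 to both parallel lines with radius 3.7 puts N and B at R ± 3.7·n: N = (3.43, 1.38), B = (-3.43, -1.38). Equal radii place L and P the same way about U: L = U + 3.7·n = (24.5, -51.1), P = U − 3.7·n = (17.7, -53.9). So L.y = -51.1.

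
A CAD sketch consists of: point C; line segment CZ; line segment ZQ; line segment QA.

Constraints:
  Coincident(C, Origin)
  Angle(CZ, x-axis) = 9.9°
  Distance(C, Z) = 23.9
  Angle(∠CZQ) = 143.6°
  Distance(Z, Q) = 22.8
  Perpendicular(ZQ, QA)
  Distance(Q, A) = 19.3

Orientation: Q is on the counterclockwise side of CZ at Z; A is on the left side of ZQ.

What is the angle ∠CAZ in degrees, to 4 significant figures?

33.31°

∠CZQ = 143.6°, so ZQ runs at 9.9° + (180° − 143.6°) = 46.30° from the x-axis; with |ZQ| = 22.8, Q = Z + 22.8·(cos 46.30°, sin 46.30°) = (39.30, 20.59). ZQ ⟂ QA; with |QA| = 19.3 on the left of ZQ, A = Q + 19.3·(-0.7230, 0.6909) = (25.34, 33.93). Then cos ∠CAZ = AC·AZ / (|AC||AZ|), giving 33.31°.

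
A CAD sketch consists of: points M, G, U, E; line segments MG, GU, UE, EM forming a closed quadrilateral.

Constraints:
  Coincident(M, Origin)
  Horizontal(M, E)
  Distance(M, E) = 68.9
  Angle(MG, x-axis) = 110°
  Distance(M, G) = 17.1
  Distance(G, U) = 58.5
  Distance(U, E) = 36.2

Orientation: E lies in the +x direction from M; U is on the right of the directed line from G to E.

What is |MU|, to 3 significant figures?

44.7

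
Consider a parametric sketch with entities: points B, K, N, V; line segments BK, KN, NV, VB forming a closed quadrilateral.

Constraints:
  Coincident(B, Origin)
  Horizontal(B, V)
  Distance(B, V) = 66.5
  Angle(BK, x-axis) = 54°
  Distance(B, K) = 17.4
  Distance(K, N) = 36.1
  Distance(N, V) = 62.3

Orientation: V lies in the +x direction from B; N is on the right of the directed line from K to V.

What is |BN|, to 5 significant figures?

23.447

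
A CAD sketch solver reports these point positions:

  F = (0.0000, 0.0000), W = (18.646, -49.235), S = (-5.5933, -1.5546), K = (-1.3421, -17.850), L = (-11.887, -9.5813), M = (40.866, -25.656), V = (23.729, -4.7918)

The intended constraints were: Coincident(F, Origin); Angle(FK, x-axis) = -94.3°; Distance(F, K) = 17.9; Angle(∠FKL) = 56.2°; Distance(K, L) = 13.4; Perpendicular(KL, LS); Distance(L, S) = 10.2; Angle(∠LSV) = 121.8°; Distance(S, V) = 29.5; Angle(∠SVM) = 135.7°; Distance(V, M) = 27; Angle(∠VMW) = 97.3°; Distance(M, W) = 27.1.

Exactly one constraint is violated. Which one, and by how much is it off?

Distance(M, W) = 27.1 — off by 5.30.

F = (0.00, 0.00) ✓; FK at -94.30° ✓; |FK| = 17.90 ✓; ∠FKL = 56.20° ✓; |KL| = 13.40 ✓; ∠(KL, LS) = 90.00° ✓; |LS| = 10.20 ✓; ∠LSV = 121.8° ✓; |SV| = 29.50 ✓; ∠SVM = 135.7° ✓; |VM| = 27.00 ✓; ∠VMW = 97.30° ✓; |MW| = 32.40 ✗.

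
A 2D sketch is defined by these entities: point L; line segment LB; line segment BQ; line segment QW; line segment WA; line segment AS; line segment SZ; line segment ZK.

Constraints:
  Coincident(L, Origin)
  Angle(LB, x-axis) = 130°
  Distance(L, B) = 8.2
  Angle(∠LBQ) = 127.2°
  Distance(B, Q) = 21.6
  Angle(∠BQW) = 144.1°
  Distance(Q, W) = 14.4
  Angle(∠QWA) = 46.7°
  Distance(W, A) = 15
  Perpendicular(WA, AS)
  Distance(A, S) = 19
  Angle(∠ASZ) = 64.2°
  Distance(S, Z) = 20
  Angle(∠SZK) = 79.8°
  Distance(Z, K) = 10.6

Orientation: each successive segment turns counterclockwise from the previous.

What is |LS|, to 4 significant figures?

24.32

L is at the origin; LB runs at 130.0° with length 8.2, so B = (-5.271, 6.282). ∠LBQ = 127.2° gives BQ at -177.2° from the x-axis; with |BQ| = 21.6, Q = (-26.85, 5.226). ∠BQW = 144.1° gives QW at -141.3° from the x-axis; with |QW| = 14.4, W = (-38.08, -3.777). ∠QWA = 46.7° gives WA at -8.000° from the x-axis; with |WA| = 15.0, A = (-23.23, -5.865). WA is perpendicular to AS, so AS runs at 82.00°; with |AS| = 19.0, S = (-20.58, 12.95). Then |LS| = |S − L| = 24.32.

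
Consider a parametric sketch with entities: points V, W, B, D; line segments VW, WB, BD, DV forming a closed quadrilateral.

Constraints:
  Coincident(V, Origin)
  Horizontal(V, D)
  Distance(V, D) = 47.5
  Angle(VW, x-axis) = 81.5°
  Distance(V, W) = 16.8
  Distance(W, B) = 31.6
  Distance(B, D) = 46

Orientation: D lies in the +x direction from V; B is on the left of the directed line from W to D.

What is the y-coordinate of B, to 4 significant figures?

39.63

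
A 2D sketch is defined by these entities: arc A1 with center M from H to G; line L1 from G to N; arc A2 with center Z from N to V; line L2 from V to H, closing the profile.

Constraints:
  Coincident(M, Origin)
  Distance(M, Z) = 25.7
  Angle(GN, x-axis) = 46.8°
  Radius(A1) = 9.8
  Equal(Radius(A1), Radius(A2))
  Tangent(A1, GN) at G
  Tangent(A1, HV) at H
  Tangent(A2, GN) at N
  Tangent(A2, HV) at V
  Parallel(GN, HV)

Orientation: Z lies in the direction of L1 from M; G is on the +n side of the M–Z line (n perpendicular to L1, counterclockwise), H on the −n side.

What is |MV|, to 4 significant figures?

27.51

The slot axis is L1's direction at 46.8°, so u = (cos 46.8°, sin 46.8°) = (0.6845, 0.7290) and n = (−sin 46.8°, cos 46.8°) = (-0.7290, 0.6845). M is at the origin and Z lies 25.7 along u from M, so Z = 25.7·u = (17.59, 18.73). Tangency of A1 to both parallel lines with radius 9.8 puts G and H at M ± 9.8·n: G = (-7.144, 6.709), H = (7.144, -6.709). Equal radii place N and V the same way about Z: N = Z + 9.8·n = (10.45, 25.44), V = Z − 9.8·n = (24.74, 12.03). Then |MV| = |V − M| = 27.51.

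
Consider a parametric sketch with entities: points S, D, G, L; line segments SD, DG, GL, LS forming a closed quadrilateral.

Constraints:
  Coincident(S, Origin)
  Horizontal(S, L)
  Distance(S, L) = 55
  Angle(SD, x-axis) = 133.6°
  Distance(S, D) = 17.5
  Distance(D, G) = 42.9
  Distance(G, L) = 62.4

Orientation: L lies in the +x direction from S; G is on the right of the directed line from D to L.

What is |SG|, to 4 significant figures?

28.63

S is at the origin; S and L share the same y with |SL| = 55.0 and L in +x, so L = (55.0, 0). SD runs at 133.6° with |SD| = 17.5, so D = (-12.07, 12.67). G is determined by |DG| = 42.9 and |GL| = 62.4 together: it lies at the intersection of circle(D, 42.9) and circle(L, 62.4). With |DL| = 68.26, the foot of the radical line on DL is 19.09 from D and the perpendicular offset is √(42.9² − 19.09²) = 38.42. Taking the right-of-DL solution: G = (-0.4479, -28.62).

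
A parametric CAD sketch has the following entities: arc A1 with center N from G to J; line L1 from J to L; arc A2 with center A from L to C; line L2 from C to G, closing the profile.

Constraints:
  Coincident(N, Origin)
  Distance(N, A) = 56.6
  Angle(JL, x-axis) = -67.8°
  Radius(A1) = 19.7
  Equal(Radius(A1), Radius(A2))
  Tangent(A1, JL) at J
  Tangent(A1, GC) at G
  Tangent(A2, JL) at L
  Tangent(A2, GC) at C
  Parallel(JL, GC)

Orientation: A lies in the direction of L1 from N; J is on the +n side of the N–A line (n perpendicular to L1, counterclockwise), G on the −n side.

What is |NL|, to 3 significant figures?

59.9

The slot axis is L1's direction at -67.8°, so u = (cos -67.8°, sin -67.8°) = (0.378, -0.926) and n = (−sin -67.8°, cos -67.8°) = (0.926, 0.378). N is at the origin and A lies 56.6 along u from N, so A = 56.6·u = (21.4, -52.4). Tangency of A1 to both parallel lines with radius 19.7 puts J and G at N ± 19.7·n: J = (18.2, 7.44), G = (-18.2, -7.44). Equal radii place L and C the same way about A: L = A + 19.7·n = (39.6, -45.0), C = A − 19.7·n = (3.15, -59.8). Then |NL| = |L − N| = 59.9.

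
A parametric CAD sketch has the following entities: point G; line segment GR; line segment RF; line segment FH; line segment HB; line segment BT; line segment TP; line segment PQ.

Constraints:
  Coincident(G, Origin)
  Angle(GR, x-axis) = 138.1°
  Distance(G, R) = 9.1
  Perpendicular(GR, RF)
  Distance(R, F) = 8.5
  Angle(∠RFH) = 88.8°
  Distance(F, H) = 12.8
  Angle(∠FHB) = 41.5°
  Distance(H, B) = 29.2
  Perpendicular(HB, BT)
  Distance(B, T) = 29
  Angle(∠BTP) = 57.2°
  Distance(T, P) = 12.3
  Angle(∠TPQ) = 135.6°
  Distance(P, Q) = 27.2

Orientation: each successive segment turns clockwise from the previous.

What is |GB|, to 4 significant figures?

21.41

G is at the origin; GR runs at 138.1° with length 9.1, so R = (-6.773, 6.077). GR is perpendicular to RF, so RF runs at 48.10°; with |RF| = 8.5, F = (-1.097, 12.40). ∠RFH = 88.8° gives FH at -43.10° from the x-axis; with |FH| = 12.8, H = (8.249, 3.658). ∠FHB = 41.5° gives HB at 178.4° from the x-axis; with |HB| = 29.2, B = (-20.94, 4.473). Then |GB| = |B − G| = 21.41.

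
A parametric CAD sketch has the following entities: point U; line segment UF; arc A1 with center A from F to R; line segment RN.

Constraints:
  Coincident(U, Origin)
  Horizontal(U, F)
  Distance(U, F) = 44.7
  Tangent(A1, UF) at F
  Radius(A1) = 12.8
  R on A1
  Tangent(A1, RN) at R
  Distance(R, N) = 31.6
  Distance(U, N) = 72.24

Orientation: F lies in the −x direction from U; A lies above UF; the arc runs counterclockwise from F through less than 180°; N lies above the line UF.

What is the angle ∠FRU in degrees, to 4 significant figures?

82.29°

U is at the origin; UF is horizontal with |UF| = 44.7 and F on the −x side, so F = (-44.70, 0.000). Tangency of A1 to UF means the radius AF is perpendicular to UF, so A = F + (0, 12.8) = (-44.70, 12.80). Since AR ⟂ RN (tangency), |AN| = √(12.8² + 31.6²) = 34.09 regardless of where R sits on A1. So N lies on both circle(U, 72.24) and circle(A, 34.09); the above-UF intersection is N = (-56.76, 44.69). R is the foot of the tangent from N: R = (-35.30, 21.49).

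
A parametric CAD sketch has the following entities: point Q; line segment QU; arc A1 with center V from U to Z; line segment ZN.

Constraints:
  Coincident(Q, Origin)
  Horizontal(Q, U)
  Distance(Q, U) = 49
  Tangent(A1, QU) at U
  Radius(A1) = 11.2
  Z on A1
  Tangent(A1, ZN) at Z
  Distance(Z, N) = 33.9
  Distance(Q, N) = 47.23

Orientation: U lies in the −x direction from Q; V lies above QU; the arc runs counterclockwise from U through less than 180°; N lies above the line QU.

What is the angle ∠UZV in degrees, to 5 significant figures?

55.270°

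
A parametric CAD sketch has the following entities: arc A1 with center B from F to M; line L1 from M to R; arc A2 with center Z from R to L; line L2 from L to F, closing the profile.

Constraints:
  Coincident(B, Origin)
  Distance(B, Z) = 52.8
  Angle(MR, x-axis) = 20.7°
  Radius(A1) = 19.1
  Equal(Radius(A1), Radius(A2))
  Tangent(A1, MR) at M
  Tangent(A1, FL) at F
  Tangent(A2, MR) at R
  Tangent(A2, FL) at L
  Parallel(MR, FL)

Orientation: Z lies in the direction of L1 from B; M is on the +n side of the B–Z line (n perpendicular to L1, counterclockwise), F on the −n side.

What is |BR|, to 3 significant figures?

56.1

The slot axis is L1's direction at 20.7°, so u = (cos 20.7°, sin 20.7°) = (0.935, 0.353) and n = (−sin 20.7°, cos 20.7°) = (-0.353, 0.935). B is at the origin and Z lies 52.8 along u from B, so Z = 52.8·u = (49.4, 18.7). Tangency of A1 to both parallel lines with radius 19.1 puts M and F at B ± 19.1·n: M = (-6.75, 17.9), F = (6.75, -17.9). Equal radii place R and L the same way about Z: R = Z + 19.1·n = (42.6, 36.5), L = Z − 19.1·n = (56.1, 0.796). Then |BR| = |R − B| = 56.1.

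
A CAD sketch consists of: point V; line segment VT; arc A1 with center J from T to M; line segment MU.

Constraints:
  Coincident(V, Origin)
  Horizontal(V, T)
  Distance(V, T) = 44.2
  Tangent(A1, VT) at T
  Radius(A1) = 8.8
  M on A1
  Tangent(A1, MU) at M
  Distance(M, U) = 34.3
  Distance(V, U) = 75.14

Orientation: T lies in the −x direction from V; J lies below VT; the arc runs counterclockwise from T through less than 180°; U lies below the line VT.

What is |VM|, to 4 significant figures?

52.64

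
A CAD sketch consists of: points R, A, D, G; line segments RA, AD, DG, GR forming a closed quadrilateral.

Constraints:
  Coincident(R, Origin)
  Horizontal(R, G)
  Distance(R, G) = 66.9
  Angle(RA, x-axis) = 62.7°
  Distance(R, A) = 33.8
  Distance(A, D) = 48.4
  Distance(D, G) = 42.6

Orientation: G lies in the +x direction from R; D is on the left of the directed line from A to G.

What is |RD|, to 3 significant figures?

75.3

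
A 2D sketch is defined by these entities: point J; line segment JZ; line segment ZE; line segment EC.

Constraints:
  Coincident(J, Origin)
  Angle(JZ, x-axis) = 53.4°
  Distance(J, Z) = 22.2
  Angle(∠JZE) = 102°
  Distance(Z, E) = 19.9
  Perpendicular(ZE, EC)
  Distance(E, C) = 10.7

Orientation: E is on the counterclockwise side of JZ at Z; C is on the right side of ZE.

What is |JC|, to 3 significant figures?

40.6

∠JZE = 102.0°, so ZE runs at 53.4° + (180° − 102.0°) = 131° from the x-axis; with |ZE| = 19.9, E = Z + 19.9·(cos 131°, sin 131°) = (0.0761, 32.7). ZE is perpendicular to EC; with |EC| = 10.7 on the right of ZE, C = E + 10.7·(0.750, 0.661) = (8.10, 39.8). Then |JC| = |C − J| = 40.6.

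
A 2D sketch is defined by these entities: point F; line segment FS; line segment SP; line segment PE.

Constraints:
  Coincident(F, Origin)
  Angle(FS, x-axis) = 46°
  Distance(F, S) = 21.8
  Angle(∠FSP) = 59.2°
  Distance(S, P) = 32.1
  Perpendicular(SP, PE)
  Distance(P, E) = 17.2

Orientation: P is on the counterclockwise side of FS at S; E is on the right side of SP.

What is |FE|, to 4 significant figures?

41.58

F is at the origin; FS runs at 46.0° with length 21.8, so S = 21.8·(cos 46.0°, sin 46.0°) = (15.14, 15.68). ∠FSP = 59.2°, so SP runs at 46.0° + (180° − 59.2°) = 166.8° from the x-axis; with |SP| = 32.1, P = S + 32.1·(cos 166.8°, sin 166.8°) = (-16.11, 23.01). SP is perpendicular to PE; with |PE| = 17.2 on the right of SP, E = P + 17.2·(0.2284, 0.9736) = (-12.18, 39.76). Then |FE| = |E − F| = 41.58.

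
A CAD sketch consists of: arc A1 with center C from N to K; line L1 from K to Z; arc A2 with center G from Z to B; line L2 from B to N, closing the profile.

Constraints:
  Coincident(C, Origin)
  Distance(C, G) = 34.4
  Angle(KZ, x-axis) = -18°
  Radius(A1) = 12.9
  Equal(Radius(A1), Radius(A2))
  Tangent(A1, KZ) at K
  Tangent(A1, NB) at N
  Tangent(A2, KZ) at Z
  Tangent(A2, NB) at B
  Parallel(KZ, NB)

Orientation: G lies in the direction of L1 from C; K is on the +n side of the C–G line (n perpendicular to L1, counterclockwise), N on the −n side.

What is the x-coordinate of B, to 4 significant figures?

28.73

Tangency of A1 to both parallel lines with radius 12.9 puts K and N at C ± 12.9·n: K = (3.986, 12.27), N = (-3.986, -12.27). Equal radii place Z and B the same way about G: Z = G + 12.9·n = (36.70, 1.638), B = G − 12.9·n = (28.73, -22.90). So B.x = 28.73.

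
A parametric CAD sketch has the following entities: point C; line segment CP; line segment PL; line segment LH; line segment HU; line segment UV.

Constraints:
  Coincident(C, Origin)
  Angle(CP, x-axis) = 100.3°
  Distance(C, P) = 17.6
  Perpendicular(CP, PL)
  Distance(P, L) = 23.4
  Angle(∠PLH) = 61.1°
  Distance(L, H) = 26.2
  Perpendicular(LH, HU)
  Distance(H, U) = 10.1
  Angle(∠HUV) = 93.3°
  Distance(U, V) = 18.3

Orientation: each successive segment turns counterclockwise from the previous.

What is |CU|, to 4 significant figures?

1.950

∠PLH = 61.1° gives LH at -50.80° from the x-axis; with |LH| = 26.2, H = (-9.611, -7.171). LH is perpendicular to HU, so HU runs at 39.20°; with |HU| = 10.1, U = (-1.784, -0.7876). Then |CU| = |U − C| = 1.950.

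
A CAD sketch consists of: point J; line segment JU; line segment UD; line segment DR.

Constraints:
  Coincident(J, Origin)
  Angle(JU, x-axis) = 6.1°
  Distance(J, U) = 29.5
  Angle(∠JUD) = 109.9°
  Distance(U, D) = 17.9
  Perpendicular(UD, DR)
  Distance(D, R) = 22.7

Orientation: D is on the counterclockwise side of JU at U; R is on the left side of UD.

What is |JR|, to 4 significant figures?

28.39

J is at the origin; JU runs at 6.1° with length 29.5, so U = 29.5·(cos 6.1°, sin 6.1°) = (29.33, 3.135). ∠JUD = 109.9°, so UD runs at 6.1° + (180° − 109.9°) = 76.20° from the x-axis; with |UD| = 17.9, D = U + 17.9·(cos 76.20°, sin 76.20°) = (33.60, 20.52). The perpendicularity gives DR at right angles to UD; with |DR| = 22.7 on the left of UD, R = D + 22.7·(-0.9711, 0.2385) = (11.56, 25.93). Then |JR| = |R − J| = 28.39.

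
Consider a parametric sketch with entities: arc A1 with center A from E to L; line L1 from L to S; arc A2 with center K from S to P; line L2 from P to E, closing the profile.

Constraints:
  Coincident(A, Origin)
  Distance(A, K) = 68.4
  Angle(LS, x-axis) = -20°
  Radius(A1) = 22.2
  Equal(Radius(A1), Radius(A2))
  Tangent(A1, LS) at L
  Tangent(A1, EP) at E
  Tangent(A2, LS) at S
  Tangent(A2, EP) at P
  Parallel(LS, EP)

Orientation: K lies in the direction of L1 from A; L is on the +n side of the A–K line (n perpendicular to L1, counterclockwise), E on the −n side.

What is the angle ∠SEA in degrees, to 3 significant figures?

57.0°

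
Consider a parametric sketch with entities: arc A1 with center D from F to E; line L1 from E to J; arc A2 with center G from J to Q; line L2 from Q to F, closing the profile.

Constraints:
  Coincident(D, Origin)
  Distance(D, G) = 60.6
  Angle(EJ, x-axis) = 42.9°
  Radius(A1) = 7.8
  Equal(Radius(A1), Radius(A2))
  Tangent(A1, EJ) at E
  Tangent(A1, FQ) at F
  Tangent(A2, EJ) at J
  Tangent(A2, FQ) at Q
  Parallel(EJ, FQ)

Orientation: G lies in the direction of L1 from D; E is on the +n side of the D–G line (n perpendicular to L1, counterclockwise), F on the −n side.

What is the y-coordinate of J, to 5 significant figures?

46.966

The slot axis is L1's direction at 42.9°, so u = (cos 42.9°, sin 42.9°) = (0.73254, 0.68072) and n = (−sin 42.9°, cos 42.9°) = (-0.68072, 0.73254). D is at the origin and G lies 60.6 along u from D, so G = 60.6·u = (44.392, 41.252). Tangency of A1 to both parallel lines with radius 7.8 puts E and F at D ± 7.8·n: E = (-5.3096, 5.7138), F = (5.3096, -5.7138). Equal radii place J and Q the same way about G: J = G + 7.8·n = (39.082, 46.966), Q = G − 7.8·n = (49.702, 35.538). So J.y = 46.966.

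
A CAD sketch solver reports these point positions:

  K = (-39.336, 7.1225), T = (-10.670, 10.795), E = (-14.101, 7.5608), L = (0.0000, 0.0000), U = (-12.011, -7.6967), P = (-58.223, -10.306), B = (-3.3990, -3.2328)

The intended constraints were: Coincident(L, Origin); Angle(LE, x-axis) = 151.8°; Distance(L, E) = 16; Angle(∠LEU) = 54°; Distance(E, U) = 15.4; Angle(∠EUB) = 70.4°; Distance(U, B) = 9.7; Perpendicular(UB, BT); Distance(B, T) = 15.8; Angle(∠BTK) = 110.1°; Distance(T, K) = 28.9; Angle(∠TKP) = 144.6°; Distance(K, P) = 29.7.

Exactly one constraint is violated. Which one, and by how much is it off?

Distance(K, P) = 29.7 — off by 4.00.

L = (0.00, 0.00) ✓; LE at 151.8° ✓; |LE| = 16.00 ✓; ∠LEU = 54.00° ✓; |EU| = 15.40 ✓; ∠EUB = 70.40° ✓; |UB| = 9.700 ✓; ∠(UB, BT) = 90.00° ✓; |BT| = 15.80 ✓; ∠BTK = 110.1° ✓; |TK| = 28.90 ✓; ∠TKP = 144.6° ✓; |KP| = 25.70 ✗.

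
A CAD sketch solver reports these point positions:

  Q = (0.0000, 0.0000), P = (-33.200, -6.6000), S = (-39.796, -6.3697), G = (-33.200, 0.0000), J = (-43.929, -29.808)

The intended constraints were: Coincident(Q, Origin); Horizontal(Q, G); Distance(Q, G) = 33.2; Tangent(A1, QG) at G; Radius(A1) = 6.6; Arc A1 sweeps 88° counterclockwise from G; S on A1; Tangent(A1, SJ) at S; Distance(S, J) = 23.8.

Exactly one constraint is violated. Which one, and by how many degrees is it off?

Tangent(A1, SJ) at S — off by 8.00°.

Q = (0.00, 0.00) ✓; Q.y = 0.00, G.y = 0.00 ✓; |QG| = 33.20 ✓; ∠(PG, GQ) = 90.00° ✓; |PG| = 6.600 ✓; bearing(P→S) − bearing(P→G) = 88.00° ✓; |PS| = 6.600 ✓; ∠(PS, SJ) = 98.00° ✗; |SJ| = 23.80 ✓.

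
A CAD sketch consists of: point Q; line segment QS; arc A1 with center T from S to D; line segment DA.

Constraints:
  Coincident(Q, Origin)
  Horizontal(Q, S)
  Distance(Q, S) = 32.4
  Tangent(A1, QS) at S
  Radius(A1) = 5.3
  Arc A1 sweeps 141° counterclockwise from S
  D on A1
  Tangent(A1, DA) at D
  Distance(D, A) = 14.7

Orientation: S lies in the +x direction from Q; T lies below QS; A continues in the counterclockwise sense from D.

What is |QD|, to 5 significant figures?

30.553

Tangency of A1 to QS means the radius TS is perpendicular to QS, so T = S + (0, -5.3) = (32.400, -5.3000). On A1, S sits at bearing 90° from T; a 141° counterclockwise sweep puts D at bearing 231°, so D = T + 5.3·(cos 231°, sin 231°) = (29.065, -9.4189). Then |QD| = |D − Q| = 30.553.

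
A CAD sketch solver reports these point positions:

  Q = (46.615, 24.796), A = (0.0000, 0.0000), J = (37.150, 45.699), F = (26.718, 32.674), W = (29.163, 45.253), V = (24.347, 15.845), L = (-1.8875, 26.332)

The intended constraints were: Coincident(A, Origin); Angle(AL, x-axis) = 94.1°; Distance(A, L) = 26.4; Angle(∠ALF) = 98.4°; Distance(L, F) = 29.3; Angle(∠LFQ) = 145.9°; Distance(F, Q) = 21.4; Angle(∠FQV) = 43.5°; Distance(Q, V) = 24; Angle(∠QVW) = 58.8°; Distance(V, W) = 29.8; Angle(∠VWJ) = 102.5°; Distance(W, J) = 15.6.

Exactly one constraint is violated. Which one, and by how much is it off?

Distance(W, J) = 15.6 — off by 7.60.

A = (0.00, 0.00) ✓; AL at 94.10° ✓; |AL| = 26.40 ✓; ∠ALF = 98.40° ✓; |LF| = 29.30 ✓; ∠LFQ = 145.9° ✓; |FQ| = 21.40 ✓; ∠FQV = 43.50° ✓; |QV| = 24.00 ✓; ∠QVW = 58.80° ✓; |VW| = 29.80 ✓; ∠VWJ = 102.5° ✓; |WJ| = 7.999 ✗.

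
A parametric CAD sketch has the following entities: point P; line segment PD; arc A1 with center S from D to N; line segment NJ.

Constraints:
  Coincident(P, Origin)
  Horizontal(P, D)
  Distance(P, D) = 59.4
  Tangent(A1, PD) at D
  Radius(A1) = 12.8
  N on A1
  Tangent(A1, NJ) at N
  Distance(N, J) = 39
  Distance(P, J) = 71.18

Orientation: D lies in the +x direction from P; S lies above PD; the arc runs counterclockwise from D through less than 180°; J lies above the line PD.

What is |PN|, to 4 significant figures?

72.81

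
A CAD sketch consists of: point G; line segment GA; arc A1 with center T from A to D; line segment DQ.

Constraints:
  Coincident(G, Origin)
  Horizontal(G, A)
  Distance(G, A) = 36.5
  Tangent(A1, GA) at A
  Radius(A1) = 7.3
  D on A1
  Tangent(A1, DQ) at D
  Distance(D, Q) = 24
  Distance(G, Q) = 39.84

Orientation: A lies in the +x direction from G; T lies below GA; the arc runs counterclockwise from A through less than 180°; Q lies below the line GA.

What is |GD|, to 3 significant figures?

29.9

G is at the origin; G and A share the same y with |GA| = 36.5 and A on the +x side, so A = (36.5, 0.00). A1 meets GA tangentially, so TA is at right angles to GA, so T = A + (0, -7.3) = (36.5, -7.30). Since TD ⟂ DQ (tangency), |TQ| = √(7.3² + 24.0²) = 25.1 regardless of where D sits on A1. So Q lies on both circle(G, 39.84) and circle(T, 25.1); the below-GA intersection is Q = (26.1, -30.1). D is the foot of the tangent from Q: D = (29.3, -6.33).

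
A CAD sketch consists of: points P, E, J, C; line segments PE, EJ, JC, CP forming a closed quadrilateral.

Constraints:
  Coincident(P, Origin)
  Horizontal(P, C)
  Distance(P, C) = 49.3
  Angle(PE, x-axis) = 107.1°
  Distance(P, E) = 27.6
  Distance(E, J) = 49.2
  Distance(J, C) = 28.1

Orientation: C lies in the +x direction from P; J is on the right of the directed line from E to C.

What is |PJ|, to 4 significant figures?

26.11

P is at the origin; PC is horizontal with |PC| = 49.3 and C in +x, so C = (49.3, 0). PE runs at 107.1° with |PE| = 27.6, so E = (-8.116, 26.38). J is determined by |EJ| = 49.2 and |JC| = 28.1 together: it lies at the intersection of circle(E, 49.2) and circle(C, 28.1). With |EC| = 63.19, the foot of the radical line on EC is 44.50 from E and the perpendicular offset is √(49.2² − 44.50²) = 20.99. Taking the right-of-EC solution: J = (23.56, -11.27).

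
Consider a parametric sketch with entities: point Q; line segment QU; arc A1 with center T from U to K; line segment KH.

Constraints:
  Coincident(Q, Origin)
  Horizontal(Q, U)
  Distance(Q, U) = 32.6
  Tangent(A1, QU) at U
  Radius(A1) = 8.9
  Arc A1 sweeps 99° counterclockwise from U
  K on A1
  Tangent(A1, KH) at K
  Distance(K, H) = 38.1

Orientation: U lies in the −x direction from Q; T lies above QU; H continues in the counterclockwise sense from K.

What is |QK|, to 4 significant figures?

25.94

Q is at the origin; Q and U share the same y with |QU| = 32.6 and U on the −x side, so U = (-32.60, 0.000). Since A1 is tangent to QU there, TU ⟂ QU, so T = U + (0, 8.9) = (-32.60, 8.900). On A1, U sits at bearing -90° from T; a 99° counterclockwise sweep puts K at bearing 9°, so K = T + 8.9·(cos 9°, sin 9°) = (-23.81, 10.29). Then |QK| = |K − Q| = 25.94.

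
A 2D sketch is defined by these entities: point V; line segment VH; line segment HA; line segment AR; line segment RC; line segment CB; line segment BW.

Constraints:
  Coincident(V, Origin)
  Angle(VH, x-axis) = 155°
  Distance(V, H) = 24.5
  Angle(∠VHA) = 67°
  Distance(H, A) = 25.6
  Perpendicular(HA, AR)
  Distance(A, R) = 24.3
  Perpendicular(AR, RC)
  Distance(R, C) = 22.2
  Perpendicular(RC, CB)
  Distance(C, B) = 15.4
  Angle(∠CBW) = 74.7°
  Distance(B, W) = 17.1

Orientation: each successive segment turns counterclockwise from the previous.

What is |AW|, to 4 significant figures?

14.58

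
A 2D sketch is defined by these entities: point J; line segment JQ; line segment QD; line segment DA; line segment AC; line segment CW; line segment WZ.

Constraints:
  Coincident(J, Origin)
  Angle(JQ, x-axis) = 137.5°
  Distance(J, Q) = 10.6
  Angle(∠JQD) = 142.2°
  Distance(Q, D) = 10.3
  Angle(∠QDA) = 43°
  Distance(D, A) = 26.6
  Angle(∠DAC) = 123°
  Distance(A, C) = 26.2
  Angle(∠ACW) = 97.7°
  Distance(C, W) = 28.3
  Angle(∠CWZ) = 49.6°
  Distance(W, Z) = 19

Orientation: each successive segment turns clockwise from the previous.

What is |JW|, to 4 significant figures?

32.47

J is at the origin; JQ runs at 137.5° with length 10.6, so Q = (-7.815, 7.161). ∠JQD = 142.2° gives QD at 99.70° from the x-axis; with |QD| = 10.3, D = (-9.551, 17.31). ∠QDA = 43.0° gives DA at -37.30° from the x-axis; with |DA| = 26.6, A = (11.61, 1.195). ∠DAC = 123.0° gives AC at -94.30° from the x-axis; with |AC| = 26.2, C = (9.645, -24.93). ∠ACW = 97.7° gives CW at -176.6° from the x-axis; with |CW| = 28.3, W = (-18.61, -26.61). Then |JW| = |W − J| = 32.47.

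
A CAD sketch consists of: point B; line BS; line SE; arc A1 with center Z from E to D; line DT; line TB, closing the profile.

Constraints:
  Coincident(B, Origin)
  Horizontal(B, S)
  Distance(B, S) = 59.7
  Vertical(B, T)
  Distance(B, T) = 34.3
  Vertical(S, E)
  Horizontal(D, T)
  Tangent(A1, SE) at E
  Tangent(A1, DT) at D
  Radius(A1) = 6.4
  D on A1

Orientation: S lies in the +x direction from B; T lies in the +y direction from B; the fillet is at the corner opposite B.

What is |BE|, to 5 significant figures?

65.898

B is at the origin; B and S share the same y with |BS| = 59.7 and S on the +x side, so S = (59.700, 0.0000). BT is vertical with |BT| = 34.3 and T on the +y side, so T = (0.0000, 34.300). The virtual corner opposite B is at (59.700, 34.300). Tangency of A1 to SE means the radius ZE is perpendicular to SE and the tangent condition forces ZD to be normal to DT, with radius 6.4, so the center Z sits 6.4 in from both sides at Z = (53.300, 27.900). That places the tangent points at E = (59.700, 27.900) on SE and D = (53.300, 34.300) on DT. Then |BE| = |E − B| = 65.898.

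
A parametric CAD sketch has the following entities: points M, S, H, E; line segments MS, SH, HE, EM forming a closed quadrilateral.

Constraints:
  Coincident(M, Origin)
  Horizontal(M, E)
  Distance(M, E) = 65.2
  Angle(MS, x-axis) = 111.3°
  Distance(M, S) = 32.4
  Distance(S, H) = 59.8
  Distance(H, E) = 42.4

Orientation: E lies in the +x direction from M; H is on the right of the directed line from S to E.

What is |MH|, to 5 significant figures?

30.624

Checks: M.y = 0.00, E.y = 0.00 ✓; |SH| = 59.80 ✓; |HE| = 42.40 ✓.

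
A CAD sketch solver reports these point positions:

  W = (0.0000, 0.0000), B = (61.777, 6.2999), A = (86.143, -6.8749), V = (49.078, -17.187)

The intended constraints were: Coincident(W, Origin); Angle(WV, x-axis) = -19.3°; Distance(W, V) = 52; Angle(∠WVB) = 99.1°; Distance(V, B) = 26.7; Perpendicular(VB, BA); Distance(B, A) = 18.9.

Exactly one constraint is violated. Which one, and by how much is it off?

Distance(B, A) = 18.9 — off by 8.80.

W = (0.00, 0.00) ✓; WV at -19.30° ✓; |WV| = 52.00 ✓; ∠WVB = 99.10° ✓; |VB| = 26.70 ✓; ∠(VB, BA) = 90.00° ✓; |BA| = 27.70 ✗.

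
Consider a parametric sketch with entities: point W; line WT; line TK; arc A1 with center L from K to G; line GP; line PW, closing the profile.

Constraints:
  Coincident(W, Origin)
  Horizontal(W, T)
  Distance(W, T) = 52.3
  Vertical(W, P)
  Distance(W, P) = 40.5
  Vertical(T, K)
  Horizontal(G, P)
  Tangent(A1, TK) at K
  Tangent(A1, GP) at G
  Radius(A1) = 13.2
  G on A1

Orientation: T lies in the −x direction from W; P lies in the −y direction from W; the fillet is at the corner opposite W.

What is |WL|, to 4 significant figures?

47.69

W is at the origin; WT is horizontal with |WT| = 52.3 and T on the −x side, so T = (-52.30, 0.000). WP is vertical with |WP| = 40.5 and P on the −y side, so P = (0.000, -40.50). The virtual corner opposite W is at (-52.30, -40.50). Tangency of A1 to TK means the radius LK is perpendicular to TK and since A1 is tangent to GP there, LG ⟂ GP, with radius 13.2, so the center L sits 13.2 in from both sides at L = (-39.10, -27.30). Then |WL| = |L − W| = 47.69.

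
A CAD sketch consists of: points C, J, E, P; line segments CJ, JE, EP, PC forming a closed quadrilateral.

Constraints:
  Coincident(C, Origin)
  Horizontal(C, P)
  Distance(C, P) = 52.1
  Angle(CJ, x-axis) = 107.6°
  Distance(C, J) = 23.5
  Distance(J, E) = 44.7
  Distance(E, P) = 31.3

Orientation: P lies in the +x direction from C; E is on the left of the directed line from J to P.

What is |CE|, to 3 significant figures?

46.4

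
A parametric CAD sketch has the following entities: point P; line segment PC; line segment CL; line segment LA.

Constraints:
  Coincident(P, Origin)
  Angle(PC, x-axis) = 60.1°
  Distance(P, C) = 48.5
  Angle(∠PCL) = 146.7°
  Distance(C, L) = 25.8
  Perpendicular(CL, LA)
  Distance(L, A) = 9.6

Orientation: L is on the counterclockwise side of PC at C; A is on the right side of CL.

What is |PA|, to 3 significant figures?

75.6

P is at the origin; PC runs at 60.1° with length 48.5, so C = 48.5·(cos 60.1°, sin 60.1°) = (24.2, 42.0). ∠PCL = 146.7°, so CL runs at 60.1° + (180° − 146.7°) = 93.4° from the x-axis; with |CL| = 25.8, L = C + 25.8·(cos 93.4°, sin 93.4°) = (22.6, 67.8). The perpendicularity gives LA at right angles to CL; with |LA| = 9.6 on the right of CL, A = L + 9.6·(0.998, 0.0593) = (32.2, 68.4). Then |PA| = |A − P| = 75.6.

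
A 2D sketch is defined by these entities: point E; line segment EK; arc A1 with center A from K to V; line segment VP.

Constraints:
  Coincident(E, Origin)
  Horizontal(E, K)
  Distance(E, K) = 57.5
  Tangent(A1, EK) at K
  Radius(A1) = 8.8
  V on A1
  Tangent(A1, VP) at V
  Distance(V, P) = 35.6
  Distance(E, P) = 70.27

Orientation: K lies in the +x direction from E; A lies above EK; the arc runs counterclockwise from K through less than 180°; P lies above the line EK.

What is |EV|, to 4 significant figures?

66.83

E is at the origin; EK is horizontal with |EK| = 57.5 and K on the +x side, so K = (57.50, 0.000). The tangent condition forces AK to be normal to EK, so A = K + (0, 8.8) = (57.50, 8.800). Since AV ⟂ VP (tangency), |AP| = √(8.8² + 35.6²) = 36.67 regardless of where V sits on A1. So P lies on both circle(E, 70.27) and circle(A, 36.67); the above-EK intersection is P = (53.74, 45.28). V is the foot of the tangent from P: V = (65.78, 11.78).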